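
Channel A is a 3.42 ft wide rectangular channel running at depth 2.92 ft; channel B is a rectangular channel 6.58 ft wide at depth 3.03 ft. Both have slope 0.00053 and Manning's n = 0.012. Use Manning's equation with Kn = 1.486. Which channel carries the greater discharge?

Channel A: Flow area A = b·y = 3.42 × 2.92 = 9.986 ft². Wetted perimeter P = b + 2y = 3.42 + 2×2.92 = 9.26 ft. Hydraulic radius R = A/P = 9.986/9.26 = 1.078 ft. Q_A = (1.486/0.012)·9.986·1.078^(2/3)·√0.00053 = 29.94 ft³/s.
Channel B: Flow area A = b·y = 6.58 × 3.03 = 19.94 ft². Wetted perimeter P = b + 2y = 6.58 + 2×3.03 = 12.64 ft. Hydraulic radius R = A/P = 19.94/12.64 = 1.577 ft. Q_B = (1.486/0.012)·19.94·1.577^(2/3)·√0.00053 = 77.02 ft³/s.
Q_A = 29.94 ft³/s vs Q_B = 77.02 ft³/s, so channel B carries more.

channel B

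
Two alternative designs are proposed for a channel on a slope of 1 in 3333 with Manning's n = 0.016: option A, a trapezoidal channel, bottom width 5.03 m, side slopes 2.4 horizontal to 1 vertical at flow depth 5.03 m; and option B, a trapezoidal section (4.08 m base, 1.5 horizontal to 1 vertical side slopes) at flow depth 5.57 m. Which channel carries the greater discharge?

Channel A: With bottom width b = 5.03 m and side slope z = 2.4: A = (b + zy)y = (5.03 + 2.4×5.03)×5.03 = 86.02 m²; P = b + 2y√(1+z²) = 5.03 + 2×5.03×2.6 = 31.19 m. Hydraulic radius R = A/P = 86.02/31.19 = 2.758 m. Q_A = (1/0.016)·86.02·2.758^(2/3)·√0.0003 = 183.2 m³/s.
Channel B: With bottom width b = 4.08 m and side slope z = 1.5: A = (b + zy)y = (4.08 + 1.5×5.57)×5.57 = 69.26 m²; P = b + 2y√(1+z²) = 4.08 + 2×5.57×1.803 = 24.16 m. Hydraulic radius R = A/P = 69.26/24.16 = 2.866 m. Q_B = (1/0.016)·69.26·2.866^(2/3)·√0.0003 = 151.3 m³/s.
Q_A = 183.2 m³/s vs Q_B = 151.3 m³/s, so channel A carries more.

channel A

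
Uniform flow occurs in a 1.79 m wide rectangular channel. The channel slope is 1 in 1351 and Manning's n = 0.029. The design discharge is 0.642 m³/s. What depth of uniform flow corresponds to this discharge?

y_n = 0.709 m

Manning's equation rearranged: A R^(2/3) = nQ / (1·√S) = 0.029 × 0.642 / (√0.0007402) = 0.6843.
Try y = 0.583 m: A R^(2/3) = 0.5213 — too small.
Try y = 0.709 m: A R^(2/3) = 0.6839 — ≈ 0.6843.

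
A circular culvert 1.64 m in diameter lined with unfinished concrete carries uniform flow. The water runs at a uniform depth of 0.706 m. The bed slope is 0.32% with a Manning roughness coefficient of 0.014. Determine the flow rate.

Q = 1.81 m³/s

For a circular section of diameter D = 1.64 m at depth y = 0.706 m, the central angle is θ = 2 arccos(1 − 2y/D) = 2.863 rad. Then A = (D²/8)(θ − sin θ) = 0.8698 m² and P = Dθ/2 = 2.347 m.
Hydraulic radius R = A/P = 0.8698/2.347 = 0.3706 m.
Manning's equation: Q = (1/n) A R^(2/3) S^(1/2) = (1/0.014) × 0.8698 × 0.3706^(2/3) × 0.0032^(1/2) = 1.81 m³/s.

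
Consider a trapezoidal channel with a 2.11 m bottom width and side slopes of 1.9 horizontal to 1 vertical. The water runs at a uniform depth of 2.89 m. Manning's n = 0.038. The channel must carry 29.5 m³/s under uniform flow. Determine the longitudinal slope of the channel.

S = 0.0015

With bottom width b = 2.11 m and side slope z = 1.9: A = (b + zy)y = (2.11 + 1.9×2.89)×2.89 = 21.97 m²; P = b + 2y√(1+z²) = 2.11 + 2×2.89×2.147 = 14.52 m.
Hydraulic radius R = A/P = 21.97/14.52 = 1.513 m.
From Manning's equation, S = [nQ / (1 A R^(2/3))]² = [0.038 × 29.5 / (1 × 21.97 × 1.513^(2/3))]² = 0.0015.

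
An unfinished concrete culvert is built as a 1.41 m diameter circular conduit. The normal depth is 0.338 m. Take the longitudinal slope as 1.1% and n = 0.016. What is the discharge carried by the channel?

Q = 0.644 m³/s

For a circular section of diameter D = 1.41 m at depth y = 0.338 m, the central angle is θ = 2 arccos(1 − 2y/D) = 2.047 rad. Then A = (D²/8)(θ − sin θ) = 0.2877 m² and P = Dθ/2 = 1.443 m.
Hydraulic radius R = A/P = 0.2877/1.443 = 0.1994 m.
Manning's equation: Q = (1/n) A R^(2/3) S^(1/2) = (1/0.016) × 0.2877 × 0.1994^(2/3) × 0.011^(1/2) = 0.644 m³/s.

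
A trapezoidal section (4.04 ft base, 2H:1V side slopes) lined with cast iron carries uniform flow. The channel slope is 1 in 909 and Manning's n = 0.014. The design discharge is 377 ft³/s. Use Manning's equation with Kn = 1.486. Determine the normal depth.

Manning's equation rearranged: A R^(2/3) = nQ / (1.486·√S) = 0.014 × 377 / (1.486 × √0.0011) = 107.1.
Trying y = 3.21 ft: A R^(2/3) = 50.15 — low.
Trying y = 5.12 ft: A R^(2/3) = 142.3 — high.
Trying y = 4.52 ft: A R^(2/3) = 107.1 — matches.

y_n = 4.52 ft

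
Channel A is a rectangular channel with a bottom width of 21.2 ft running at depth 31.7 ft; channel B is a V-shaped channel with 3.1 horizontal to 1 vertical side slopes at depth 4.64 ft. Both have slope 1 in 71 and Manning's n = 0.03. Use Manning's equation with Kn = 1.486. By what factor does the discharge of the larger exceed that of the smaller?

Channel A: Flow area A = b·y = 21.2 × 31.7 = 672 ft². Wetted perimeter P = b + 2y = 21.2 + 2×31.7 = 84.6 ft. Hydraulic radius R = A/P = 672/84.6 = 7.944 ft. Q_A = (1.486/0.03)·672·7.944^(2/3)·√0.01408 = 15730 ft³/s.
Channel B: For a triangular section with side slope z = 3.1: A = zy² = 3.1×4.64² = 66.74 ft²; P = 2y√(1+z²) = 2×4.64×3.257 = 30.23 ft. Hydraulic radius R = A/P = 66.74/30.23 = 2.208 ft. Q_B = (1.486/0.03)·66.74·2.208^(2/3)·√0.01408 = 665.3 ft³/s.
The larger discharge is 15730 ft³/s and the smaller is 665.3 ft³/s; the ratio is 23.6.

23.6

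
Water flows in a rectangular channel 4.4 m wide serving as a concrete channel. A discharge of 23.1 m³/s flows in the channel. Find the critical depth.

For a rectangular channel, critical depth y_c = (q²/g)^(1/3) where q = Q/b = 23.1/4.4 = 5.25 m²/s.
So y_c = (5.25²/9.81)^(1/3) = 1.41 m.

y_c = 1.41 m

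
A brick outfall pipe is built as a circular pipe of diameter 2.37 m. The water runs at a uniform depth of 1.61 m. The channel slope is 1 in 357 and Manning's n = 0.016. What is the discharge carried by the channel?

Q = 8.28 m³/s

For a circular section of diameter D = 2.37 m at depth y = 1.61 m, the central angle is θ = 2 arccos(1 − 2y/D) = 3.875 rad. Then A = (D²/8)(θ − sin θ) = 3.191 m² and P = Dθ/2 = 4.592 m.
Hydraulic radius R = A/P = 3.191/4.592 = 0.6949 m.
Manning's equation: Q = (1/n) A R^(2/3) S^(1/2) = (1/0.016) × 3.191 × 0.6949^(2/3) × 0.002801^(1/2) = 8.28 m³/s.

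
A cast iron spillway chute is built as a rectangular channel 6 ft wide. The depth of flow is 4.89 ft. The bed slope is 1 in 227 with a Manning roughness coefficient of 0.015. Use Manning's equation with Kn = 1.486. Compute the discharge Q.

Q = 292 ft³/s

Flow area A = b·y = 6 × 4.89 = 29.34 ft². Wetted perimeter P = b + 2y = 6 + 2×4.89 = 15.78 ft.
Hydraulic radius R = A/P = 29.34/15.78 = 1.859 ft.
Manning's equation: Q = (1.486/n) A R^(2/3) S^(1/2) = (1.486/0.015) × 29.34 × 1.859^(2/3) × 0.004405^(1/2) = 292 ft³/s.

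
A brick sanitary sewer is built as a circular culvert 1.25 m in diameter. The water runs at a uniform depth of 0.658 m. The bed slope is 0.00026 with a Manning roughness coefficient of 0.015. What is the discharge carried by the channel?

For a circular section of diameter D = 1.25 m at depth y = 0.658 m, the central angle is θ = 2 arccos(1 − 2y/D) = 3.247 rad. Then A = (D²/8)(θ − sin θ) = 0.6548 m² and P = Dθ/2 = 2.03 m.
Hydraulic radius R = A/P = 0.6548/2.03 = 0.3226 m.
Manning's equation: Q = (1/n) A R^(2/3) S^(1/2) = (1/0.015) × 0.6548 × 0.3226^(2/3) × 0.00026^(1/2) = 0.331 m³/s.

Q = 0.331 m³/s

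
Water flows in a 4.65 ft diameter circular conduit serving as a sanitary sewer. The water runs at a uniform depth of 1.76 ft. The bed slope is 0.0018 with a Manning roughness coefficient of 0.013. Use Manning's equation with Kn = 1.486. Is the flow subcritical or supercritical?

subcritical

For a circular section of diameter D = 4.65 ft at depth y = 1.76 ft, the central angle is θ = 2 arccos(1 − 2y/D) = 2.651 rad. Then A = (D²/8)(θ − sin θ) = 5.89 ft² and P = Dθ/2 = 6.163 ft.
Hydraulic radius R = A/P = 5.89/6.163 = 0.9557 ft.
V = (1.486/n) R^(2/3) √S = (1.486/0.013) × 0.9557^(2/3) × √0.0018 = 4.705 ft/s. Hydraulic depth D_h = A/T = 5.89/4.511 = 1.306 ft.
Froude number Fr = V/√(g·D_h) = 4.705/√(32.2×1.306) = 0.726, which is less than 1, so the flow is subcritical.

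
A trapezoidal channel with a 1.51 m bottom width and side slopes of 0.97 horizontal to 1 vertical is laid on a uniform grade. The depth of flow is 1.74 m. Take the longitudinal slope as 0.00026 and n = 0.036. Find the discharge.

With bottom width b = 1.51 m and side slope z = 0.97: A = (b + zy)y = (1.51 + 0.97×1.74)×1.74 = 5.564 m²; P = b + 2y√(1+z²) = 1.51 + 2×1.74×1.393 = 6.358 m.
Hydraulic radius R = A/P = 5.564/6.358 = 0.8751 m.
Manning's equation: Q = (1/n) A R^(2/3) S^(1/2) = (1/0.036) × 5.564 × 0.8751^(2/3) × 0.00026^(1/2) = 2.28 m³/s.

Q = 2.28 m³/s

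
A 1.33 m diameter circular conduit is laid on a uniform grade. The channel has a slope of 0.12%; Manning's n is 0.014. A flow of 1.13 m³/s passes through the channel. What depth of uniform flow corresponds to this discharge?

y_n = 0.808 m

Manning's equation rearranged: A R^(2/3) = nQ / (1·√S) = 0.014 × 1.13 / (√0.0012) = 0.4567.
Trying y = 0.606 m: A R^(2/3) = 0.2839 — low.
Trying y = 1 m: A R^(2/3) = 0.6098 — high.
Trying y = 0.808 m: A R^(2/3) = 0.4566 — close enough.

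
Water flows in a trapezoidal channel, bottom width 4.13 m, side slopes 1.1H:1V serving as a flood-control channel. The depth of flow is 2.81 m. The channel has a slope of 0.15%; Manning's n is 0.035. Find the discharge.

With bottom width b = 4.13 m and side slope z = 1.1: A = (b + zy)y = (4.13 + 1.1×2.81)×2.81 = 20.29 m²; P = b + 2y√(1+z²) = 4.13 + 2×2.81×1.487 = 12.48 m.
Hydraulic radius R = A/P = 20.29/12.48 = 1.625 m.
Manning's equation: Q = (1/n) A R^(2/3) S^(1/2) = (1/0.035) × 20.29 × 1.625^(2/3) × 0.0015^(1/2) = 31 m³/s.

Q = 31 m³/s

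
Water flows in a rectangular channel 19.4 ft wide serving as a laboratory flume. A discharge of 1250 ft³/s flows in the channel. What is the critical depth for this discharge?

For a rectangular channel, critical depth y_c = (q²/g)^(1/3) where q = Q/b = 1250/19.4 = 64.43 ft²/s.
So y_c = (64.43²/32.2)^(1/3) = 5.05 ft.

y_c = 5.05 ft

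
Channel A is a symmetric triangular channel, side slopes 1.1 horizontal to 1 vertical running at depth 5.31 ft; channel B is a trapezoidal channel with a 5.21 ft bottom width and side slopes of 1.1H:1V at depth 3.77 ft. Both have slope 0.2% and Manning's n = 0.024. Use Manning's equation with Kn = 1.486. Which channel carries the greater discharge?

channel B

Channel A: For a triangular section with side slope z = 1.1: A = zy² = 1.1×5.31² = 31.02 ft²; P = 2y√(1+z²) = 2×5.31×1.487 = 15.79 ft. Hydraulic radius R = A/P = 31.02/15.79 = 1.965 ft. Q_A = (1.486/0.024)·31.02·1.965^(2/3)·√0.002 = 134.7 ft³/s.
Channel B: With bottom width b = 5.21 ft and side slope z = 1.1: A = (b + zy)y = (5.21 + 1.1×3.77)×3.77 = 35.28 ft²; P = b + 2y√(1+z²) = 5.21 + 2×3.77×1.487 = 16.42 ft. Hydraulic radius R = A/P = 35.28/16.42 = 2.148 ft. Q_B = (1.486/0.024)·35.28·2.148^(2/3)·√0.002 = 162.6 ft³/s.
Q_A = 134.7 ft³/s vs Q_B = 162.6 ft³/s, so channel B carries more.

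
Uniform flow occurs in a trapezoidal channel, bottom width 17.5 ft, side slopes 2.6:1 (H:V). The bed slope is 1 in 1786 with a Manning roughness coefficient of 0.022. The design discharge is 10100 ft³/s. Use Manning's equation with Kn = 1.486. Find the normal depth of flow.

Manning's equation rearranged: A R^(2/3) = nQ / (1.486·√S) = 0.022 × 10100 / (1.486 × √0.0005599) = 6319.
Trying y = 24.6 ft: A R^(2/3) = 11060 — too large.
Trying y = 15.8 ft: A R^(2/3) = 3936 — too small.
Trying y = 19.4 ft: A R^(2/3) = 6318 — ≈ 6319.

y_n = 19.4 ft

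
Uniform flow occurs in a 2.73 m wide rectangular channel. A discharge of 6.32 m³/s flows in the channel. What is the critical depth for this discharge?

For a rectangular channel, critical depth y_c = (q²/g)^(1/3) where q = Q/b = 6.32/2.73 = 2.315 m²/s.
So y_c = (2.315²/9.81)^(1/3) = 0.817 m.

y_c = 0.817 m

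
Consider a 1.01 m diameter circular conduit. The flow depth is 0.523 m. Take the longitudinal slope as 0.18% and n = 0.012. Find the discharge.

Q = 0.6 m³/s

For a circular section of diameter D = 1.01 m at depth y = 0.523 m, the central angle is θ = 2 arccos(1 − 2y/D) = 3.213 rad. Then A = (D²/8)(θ − sin θ) = 0.4188 m² and P = Dθ/2 = 1.623 m.
Hydraulic radius R = A/P = 0.4188/1.623 = 0.2581 m.
Manning's equation: Q = (1/n) A R^(2/3) S^(1/2) = (1/0.012) × 0.4188 × 0.2581^(2/3) × 0.0018^(1/2) = 0.6 m³/s.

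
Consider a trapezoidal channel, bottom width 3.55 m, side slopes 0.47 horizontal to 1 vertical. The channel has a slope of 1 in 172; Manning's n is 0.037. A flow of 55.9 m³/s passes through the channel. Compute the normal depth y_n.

y_n = 3.67 m

Manning's equation rearranged: A R^(2/3) = nQ / (1·√S) = 0.037 × 55.9 / (√0.005814) = 27.13.
At y = 4.57 m: A R^(2/3) = 40.05 — over.
At y = 3.67 m: A R^(2/3) = 27.14 — close enough.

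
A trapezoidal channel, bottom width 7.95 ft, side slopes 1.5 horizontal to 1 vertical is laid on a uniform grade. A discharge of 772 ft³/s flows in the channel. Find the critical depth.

y_c = 4.89 ft

At critical depth, Q² T / (g A³) = 1, i.e. A³/T = Q²/g = 772²/32.2 = 18510.
Try y = 4.12 ft: A³/T = 9714 — low.
Try y = 4.89 ft: A³/T = 18460 — ≈ 18510.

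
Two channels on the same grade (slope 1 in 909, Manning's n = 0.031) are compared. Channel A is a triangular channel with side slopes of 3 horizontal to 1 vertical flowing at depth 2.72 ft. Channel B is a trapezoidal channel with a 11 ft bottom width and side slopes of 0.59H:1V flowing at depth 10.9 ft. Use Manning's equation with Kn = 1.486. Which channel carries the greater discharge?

channel B

Channel A: For a triangular section with side slope z = 3: A = zy² = 3×2.72² = 22.2 ft²; P = 2y√(1+z²) = 2×2.72×3.162 = 17.2 ft. Hydraulic radius R = A/P = 22.2/17.2 = 1.29 ft. Q_A = (1.486/0.031)·22.2·1.29^(2/3)·√0.0011 = 41.82 ft³/s.
Channel B: With bottom width b = 11 ft and side slope z = 0.59: A = (b + zy)y = (11 + 0.59×10.9)×10.9 = 190 ft²; P = b + 2y√(1+z²) = 11 + 2×10.9×1.161 = 36.31 ft. Hydraulic radius R = A/P = 190/36.31 = 5.232 ft. Q_B = (1.486/0.031)·190·5.232^(2/3)·√0.0011 = 910.5 ft³/s.
Q_A = 41.82 ft³/s vs Q_B = 910.5 ft³/s, so channel B carries more.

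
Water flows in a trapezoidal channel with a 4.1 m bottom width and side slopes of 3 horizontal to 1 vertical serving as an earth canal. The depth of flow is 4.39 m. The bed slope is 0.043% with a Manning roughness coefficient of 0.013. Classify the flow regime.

subcritical

With bottom width b = 4.1 m and side slope z = 3: A = (b + zy)y = (4.1 + 3×4.39)×4.39 = 75.82 m²; P = b + 2y√(1+z²) = 4.1 + 2×4.39×3.162 = 31.86 m.
Hydraulic radius R = A/P = 75.82/31.86 = 2.379 m.
V = (1/n) R^(2/3) √S = (1/0.013) × 2.379^(2/3) × √0.00043 = 2.843 m/s. Hydraulic depth D_h = A/T = 75.82/30.44 = 2.491 m.
Froude number Fr = V/√(g·D_h) = 2.843/√(9.81×2.491) = 0.575, which is less than 1, so the flow is subcritical.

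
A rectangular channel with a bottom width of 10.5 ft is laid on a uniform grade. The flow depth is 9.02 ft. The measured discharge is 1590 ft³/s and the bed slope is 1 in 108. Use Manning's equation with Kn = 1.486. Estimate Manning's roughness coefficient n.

Flow area A = b·y = 10.5 × 9.02 = 94.71 ft². Wetted perimeter P = b + 2y = 10.5 + 2×9.02 = 28.54 ft.
Hydraulic radius R = A/P = 94.71/28.54 = 3.319 ft.
Rearranging Manning's equation: n = (1.486/Q) A R^(2/3) S^(1/2) = (1.486/1590) × 94.71 × 3.319^(2/3) × √0.009259 = 0.0189.

n = 0.0189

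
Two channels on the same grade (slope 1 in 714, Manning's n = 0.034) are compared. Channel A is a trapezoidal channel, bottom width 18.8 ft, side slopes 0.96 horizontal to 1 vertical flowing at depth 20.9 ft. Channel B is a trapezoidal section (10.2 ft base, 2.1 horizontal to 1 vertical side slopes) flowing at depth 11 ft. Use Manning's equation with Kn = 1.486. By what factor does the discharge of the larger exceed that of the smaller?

Channel A: With bottom width b = 18.8 ft and side slope z = 0.96: A = (b + zy)y = (18.8 + 0.96×20.9)×20.9 = 812.3 ft²; P = b + 2y√(1+z²) = 18.8 + 2×20.9×1.386 = 76.74 ft. Hydraulic radius R = A/P = 812.3/76.74 = 10.58 ft. Q_A = (1.486/0.034)·812.3·10.58^(2/3)·√0.001401 = 6404 ft³/s.
Channel B: With bottom width b = 10.2 ft and side slope z = 2.1: A = (b + zy)y = (10.2 + 2.1×11)×11 = 366.3 ft²; P = b + 2y√(1+z²) = 10.2 + 2×11×2.326 = 61.37 ft. Hydraulic radius R = A/P = 366.3/61.37 = 5.969 ft. Q_B = (1.486/0.034)·366.3·5.969^(2/3)·√0.001401 = 1971 ft³/s.
The larger discharge is 6404 ft³/s and the smaller is 1971 ft³/s; the ratio is 3.25.

3.25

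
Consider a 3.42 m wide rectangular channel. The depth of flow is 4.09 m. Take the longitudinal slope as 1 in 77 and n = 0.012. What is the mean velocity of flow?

V = 10.8 m/s

Flow area A = b·y = 3.42 × 4.09 = 13.99 m². Wetted perimeter P = b + 2y = 3.42 + 2×4.09 = 11.6 m.
Hydraulic radius R = A/P = 13.99/11.6 = 1.206 m.
From Manning's equation, V = (1/n) R^(2/3) S^(1/2) = (1/0.012) × 1.206^(2/3) × 0.01299^(1/2) = 10.8 m/s.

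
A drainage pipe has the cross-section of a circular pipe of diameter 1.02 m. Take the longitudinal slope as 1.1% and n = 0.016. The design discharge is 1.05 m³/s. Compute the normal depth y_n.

y_n = 0.502 m

Manning's equation rearranged: A R^(2/3) = nQ / (1·√S) = 0.016 × 1.05 / (√0.011) = 0.1602.
Trying y = 0.447 m: A R^(2/3) = 0.1306 — low.
Trying y = 0.502 m: A R^(2/3) = 0.1599 — matches.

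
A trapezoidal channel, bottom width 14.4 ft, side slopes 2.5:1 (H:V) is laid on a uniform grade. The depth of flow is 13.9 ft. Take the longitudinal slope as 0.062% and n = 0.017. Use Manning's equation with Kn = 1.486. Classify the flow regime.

With bottom width b = 14.4 ft and side slope z = 2.5: A = (b + zy)y = (14.4 + 2.5×13.9)×13.9 = 683.2 ft²; P = b + 2y√(1+z²) = 14.4 + 2×13.9×2.693 = 89.25 ft.
Hydraulic radius R = A/P = 683.2/89.25 = 7.654 ft.
V = (1.486/n) R^(2/3) √S = (1.486/0.017) × 7.654^(2/3) × √0.00062 = 8.454 ft/s. Hydraulic depth D_h = A/T = 683.2/83.9 = 8.143 ft.
Froude number Fr = V/√(g·D_h) = 8.454/√(32.2×8.143) = 0.522, which is less than 1, so the flow is subcritical.

subcritical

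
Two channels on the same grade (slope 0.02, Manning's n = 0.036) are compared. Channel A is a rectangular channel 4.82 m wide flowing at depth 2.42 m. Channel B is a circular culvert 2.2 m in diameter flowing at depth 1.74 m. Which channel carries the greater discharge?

Channel A: Flow area A = b·y = 4.82 × 2.42 = 11.66 m². Wetted perimeter P = b + 2y = 4.82 + 2×2.42 = 9.66 m. Hydraulic radius R = A/P = 11.66/9.66 = 1.207 m. Q_A = (1/0.036)·11.66·1.207^(2/3)·√0.02 = 51.96 m³/s.
Channel B: For a circular section of diameter D = 2.2 m at depth y = 1.74 m, the central angle is θ = 2 arccos(1 − 2y/D) = 4.384 rad. Then A = (D²/8)(θ − sin θ) = 3.225 m² and P = Dθ/2 = 4.822 m. Hydraulic radius R = A/P = 3.225/4.822 = 0.6687 m. Q_B = (1/0.036)·3.225·0.6687^(2/3)·√0.02 = 9.687 m³/s.
Q_A = 51.96 m³/s vs Q_B = 9.687 m³/s, so channel A carries more.

channel A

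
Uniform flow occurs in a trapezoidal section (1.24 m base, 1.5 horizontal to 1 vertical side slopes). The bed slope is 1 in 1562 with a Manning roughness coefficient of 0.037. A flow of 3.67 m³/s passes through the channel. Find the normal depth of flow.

Manning's equation rearranged: A R^(2/3) = nQ / (1·√S) = 0.037 × 3.67 / (√0.0006402) = 5.367.
Try y = 1.36 m: A R^(2/3) = 3.604 — short.
Try y = 1.63 m: A R^(2/3) = 5.364 — ≈ 5.367.

y_n = 1.63 m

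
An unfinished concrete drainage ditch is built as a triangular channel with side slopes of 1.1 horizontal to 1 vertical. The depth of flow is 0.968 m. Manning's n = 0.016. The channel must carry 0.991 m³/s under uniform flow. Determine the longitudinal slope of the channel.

For a triangular section with side slope z = 1.1: A = zy² = 1.1×0.968² = 1.031 m²; P = 2y√(1+z²) = 2×0.968×1.487 = 2.878 m.
Hydraulic radius R = A/P = 1.031/2.878 = 0.3581 m.
From Manning's equation, S = [nQ / (1 A R^(2/3))]² = [0.016 × 0.991 / (1 × 1.031 × 0.3581^(2/3))]² = 0.00093.

S = 0.00093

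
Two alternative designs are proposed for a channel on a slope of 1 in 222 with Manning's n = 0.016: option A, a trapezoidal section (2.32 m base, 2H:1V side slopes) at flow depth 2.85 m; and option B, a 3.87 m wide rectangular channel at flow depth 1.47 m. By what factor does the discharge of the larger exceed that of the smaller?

Channel A: With bottom width b = 2.32 m and side slope z = 2: A = (b + zy)y = (2.32 + 2×2.85)×2.85 = 22.86 m²; P = b + 2y√(1+z²) = 2.32 + 2×2.85×2.236 = 15.07 m. Hydraulic radius R = A/P = 22.86/15.07 = 1.517 m. Q_A = (1/0.016)·22.86·1.517^(2/3)·√0.004505 = 126.6 m³/s.
Channel B: Flow area A = b·y = 3.87 × 1.47 = 5.689 m². Wetted perimeter P = b + 2y = 3.87 + 2×1.47 = 6.81 m. Hydraulic radius R = A/P = 5.689/6.81 = 0.8354 m. Q_B = (1/0.016)·5.689·0.8354^(2/3)·√0.004505 = 21.17 m³/s.
The larger discharge is 126.6 m³/s and the smaller is 21.17 m³/s; the ratio is 5.98.

5.98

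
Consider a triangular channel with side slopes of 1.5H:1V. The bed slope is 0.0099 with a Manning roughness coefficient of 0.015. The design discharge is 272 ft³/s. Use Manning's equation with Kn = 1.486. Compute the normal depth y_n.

Manning's equation rearranged: A R^(2/3) = nQ / (1.486·√S) = 0.015 × 272 / (1.486 × √0.0099) = 27.59.
At y = 4.17 ft: A R^(2/3) = 37.66 — too large.
At y = 2.63 ft: A R^(2/3) = 11.02 — too small.
At y = 3.71 ft: A R^(2/3) = 27.57 — ≈ 27.59.

y_n = 3.71 ft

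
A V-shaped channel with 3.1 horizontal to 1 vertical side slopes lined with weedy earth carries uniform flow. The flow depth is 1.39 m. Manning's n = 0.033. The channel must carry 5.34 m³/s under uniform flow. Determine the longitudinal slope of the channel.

S = 0.0015

For a triangular section with side slope z = 3.1: A = zy² = 3.1×1.39² = 5.99 m²; P = 2y√(1+z²) = 2×1.39×3.257 = 9.055 m.
Hydraulic radius R = A/P = 5.99/9.055 = 0.6614 m.
From Manning's equation, S = [nQ / (1 A R^(2/3))]² = [0.033 × 5.34 / (1 × 5.99 × 0.6614^(2/3))]² = 0.0015.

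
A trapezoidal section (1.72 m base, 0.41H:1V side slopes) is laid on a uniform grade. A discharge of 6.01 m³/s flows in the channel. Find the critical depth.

At critical depth, Q² T / (g A³) = 1, i.e. A³/T = Q²/g = 6.01²/9.81 = 3.682.
At y = 0.849 m: A³/T = 2.24 — too small.
At y = 1.23 m: A³/T = 7.505 — too large.
At y = 0.99 m: A³/T = 3.682 — ≈ 3.682.

y_c = 0.99 m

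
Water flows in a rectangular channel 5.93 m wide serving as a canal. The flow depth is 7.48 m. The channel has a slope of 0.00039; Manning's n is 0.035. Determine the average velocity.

V = 0.932 m/s

Flow area A = b·y = 5.93 × 7.48 = 44.36 m². Wetted perimeter P = b + 2y = 5.93 + 2×7.48 = 20.89 m.
Hydraulic radius R = A/P = 44.36/20.89 = 2.123 m.
From Manning's equation, V = (1/n) R^(2/3) S^(1/2) = (1/0.035) × 2.123^(2/3) × 0.00039^(1/2) = 0.932 m/s.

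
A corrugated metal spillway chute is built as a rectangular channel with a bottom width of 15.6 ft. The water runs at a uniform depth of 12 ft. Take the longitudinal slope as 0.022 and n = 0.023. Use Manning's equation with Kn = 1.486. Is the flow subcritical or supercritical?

Flow area A = b·y = 15.6 × 12 = 187.2 ft². Wetted perimeter P = b + 2y = 15.6 + 2×12 = 39.6 ft.
Hydraulic radius R = A/P = 187.2/39.6 = 4.727 ft.
V = (1.486/n) R^(2/3) √S = (1.486/0.023) × 4.727^(2/3) × √0.022 = 26.99 ft/s. Hydraulic depth D_h = A/T = 187.2/15.6 = 12 ft.
Froude number Fr = V/√(g·D_h) = 26.99/√(32.2×12) = 1.37, which is greater than 1, so the flow is supercritical.

supercritical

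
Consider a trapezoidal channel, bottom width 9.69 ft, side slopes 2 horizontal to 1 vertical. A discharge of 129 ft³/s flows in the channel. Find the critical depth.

At critical depth, Q² T / (g A³) = 1, i.e. A³/T = Q²/g = 129²/32.2 = 516.8.
Trying y = 1.27 ft: A³/T = 253.7 — short.
Trying y = 1.94 ft: A³/T = 1046 — over.
Trying y = 1.57 ft: A³/T = 511.8 — ≈ 516.8.

y_c = 1.57 ft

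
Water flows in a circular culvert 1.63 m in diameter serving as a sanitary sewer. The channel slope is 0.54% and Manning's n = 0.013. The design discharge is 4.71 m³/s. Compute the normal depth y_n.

Manning's equation rearranged: A R^(2/3) = nQ / (1·√S) = 0.013 × 4.71 / (√0.0054) = 0.8332.
Try y = 0.757 m: A R^(2/3) = 0.505 — low.
Try y = 1.2 m: A R^(2/3) = 1.023 — high.
Try y = 1.03 m: A R^(2/3) = 0.8328 — close enough.

y_n = 1.03 m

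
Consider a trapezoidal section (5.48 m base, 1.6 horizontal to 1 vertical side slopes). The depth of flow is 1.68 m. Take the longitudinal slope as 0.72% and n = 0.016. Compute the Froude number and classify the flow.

With bottom width b = 5.48 m and side slope z = 1.6: A = (b + zy)y = (5.48 + 1.6×1.68)×1.68 = 13.72 m²; P = b + 2y√(1+z²) = 5.48 + 2×1.68×1.887 = 11.82 m.
Hydraulic radius R = A/P = 13.72/11.82 = 1.161 m.
V = (1/n) R^(2/3) √S = (1/0.016) × 1.161^(2/3) × √0.0072 = 5.858 m/s. Hydraulic depth D_h = A/T = 13.72/10.86 = 1.264 m.
Froude number Fr = V/√(g·D_h) = 5.858/√(9.81×1.264) = 1.66, which is greater than 1, so the flow is supercritical.

supercritical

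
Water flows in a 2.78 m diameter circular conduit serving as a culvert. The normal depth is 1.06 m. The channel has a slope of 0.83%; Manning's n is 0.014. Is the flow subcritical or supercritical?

supercritical

For a circular section of diameter D = 2.78 m at depth y = 1.06 m, the central angle is θ = 2 arccos(1 − 2y/D) = 2.662 rad. Then A = (D²/8)(θ − sin θ) = 2.126 m² and P = Dθ/2 = 3.7 m.
Hydraulic radius R = A/P = 2.126/3.7 = 0.5746 m.
V = (1/n) R^(2/3) √S = (1/0.014) × 0.5746^(2/3) × √0.0083 = 4.498 m/s. Hydraulic depth D_h = A/T = 2.126/2.701 = 0.7873 m.
Froude number Fr = V/√(g·D_h) = 4.498/√(9.81×0.7873) = 1.62, which is greater than 1, so the flow is supercritical.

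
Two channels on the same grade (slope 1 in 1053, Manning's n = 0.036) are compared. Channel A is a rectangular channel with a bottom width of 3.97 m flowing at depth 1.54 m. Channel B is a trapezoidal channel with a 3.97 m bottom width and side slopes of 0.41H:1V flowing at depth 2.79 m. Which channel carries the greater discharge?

Channel A: Flow area A = b·y = 3.97 × 1.54 = 6.114 m². Wetted perimeter P = b + 2y = 3.97 + 2×1.54 = 7.05 m. Hydraulic radius R = A/P = 6.114/7.05 = 0.8672 m. Q_A = (1/0.036)·6.114·0.8672^(2/3)·√0.0009497 = 4.759 m³/s.
Channel B: With bottom width b = 3.97 m and side slope z = 0.41: A = (b + zy)y = (3.97 + 0.41×2.79)×2.79 = 14.27 m²; P = b + 2y√(1+z²) = 3.97 + 2×2.79×1.081 = 10 m. Hydraulic radius R = A/P = 14.27/10 = 1.427 m. Q_B = (1/0.036)·14.27·1.427^(2/3)·√0.0009497 = 15.48 m³/s.
Q_A = 4.759 m³/s vs Q_B = 15.48 m³/s, so channel B carries more.

channel B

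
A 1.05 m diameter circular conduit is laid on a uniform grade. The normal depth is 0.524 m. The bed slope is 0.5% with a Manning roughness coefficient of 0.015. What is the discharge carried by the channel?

Q = 0.834 m³/s

For a circular section of diameter D = 1.05 m at depth y = 0.524 m, the central angle is θ = 2 arccos(1 − 2y/D) = 3.138 rad. Then A = (D²/8)(θ − sin θ) = 0.4319 m² and P = Dθ/2 = 1.647 m.
Hydraulic radius R = A/P = 0.4319/1.647 = 0.2622 m.
Manning's equation: Q = (1/n) A R^(2/3) S^(1/2) = (1/0.015) × 0.4319 × 0.2622^(2/3) × 0.005^(1/2) = 0.834 m³/s.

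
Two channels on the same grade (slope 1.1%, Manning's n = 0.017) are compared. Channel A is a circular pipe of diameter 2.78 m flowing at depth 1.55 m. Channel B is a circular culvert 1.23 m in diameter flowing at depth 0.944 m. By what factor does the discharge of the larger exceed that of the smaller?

Channel A: For a circular section of diameter D = 2.78 m at depth y = 1.55 m, the central angle is θ = 2 arccos(1 − 2y/D) = 3.372 rad. Then A = (D²/8)(θ − sin θ) = 3.479 m² and P = Dθ/2 = 4.688 m. Hydraulic radius R = A/P = 3.479/4.688 = 0.7421 m. Q_A = (1/0.017)·3.479·0.7421^(2/3)·√0.011 = 17.59 m³/s.
Channel B: For a circular section of diameter D = 1.23 m at depth y = 0.944 m, the central angle is θ = 2 arccos(1 − 2y/D) = 4.271 rad. Then A = (D²/8)(θ − sin θ) = 0.9786 m² and P = Dθ/2 = 2.626 m. Hydraulic radius R = A/P = 0.9786/2.626 = 0.3726 m. Q_B = (1/0.017)·0.9786·0.3726^(2/3)·√0.011 = 3.126 m³/s.
The larger discharge is 17.59 m³/s and the smaller is 3.126 m³/s; the ratio is 5.63.

5.63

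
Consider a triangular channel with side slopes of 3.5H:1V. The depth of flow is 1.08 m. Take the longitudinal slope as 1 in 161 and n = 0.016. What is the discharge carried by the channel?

For a triangular section with side slope z = 3.5: A = zy² = 3.5×1.08² = 4.082 m²; P = 2y√(1+z²) = 2×1.08×3.64 = 7.863 m.
Hydraulic radius R = A/P = 4.082/7.863 = 0.5192 m.
Manning's equation: Q = (1/n) A R^(2/3) S^(1/2) = (1/0.016) × 4.082 × 0.5192^(2/3) × 0.006211^(1/2) = 13 m³/s.

Q = 13 m³/s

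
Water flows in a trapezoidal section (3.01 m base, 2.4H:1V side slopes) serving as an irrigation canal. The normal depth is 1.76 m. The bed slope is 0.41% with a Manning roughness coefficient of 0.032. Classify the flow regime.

With bottom width b = 3.01 m and side slope z = 2.4: A = (b + zy)y = (3.01 + 2.4×1.76)×1.76 = 12.73 m²; P = b + 2y√(1+z²) = 3.01 + 2×1.76×2.6 = 12.16 m.
Hydraulic radius R = A/P = 12.73/12.16 = 1.047 m.
V = (1/n) R^(2/3) √S = (1/0.032) × 1.047^(2/3) × √0.0041 = 2.063 m/s. Hydraulic depth D_h = A/T = 12.73/11.46 = 1.111 m.
Froude number Fr = V/√(g·D_h) = 2.063/√(9.81×1.111) = 0.625, which is less than 1, so the flow is subcritical.

subcritical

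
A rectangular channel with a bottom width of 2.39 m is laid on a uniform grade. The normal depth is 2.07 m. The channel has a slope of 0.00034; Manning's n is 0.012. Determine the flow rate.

Flow area A = b·y = 2.39 × 2.07 = 4.947 m². Wetted perimeter P = b + 2y = 2.39 + 2×2.07 = 6.53 m.
Hydraulic radius R = A/P = 4.947/6.53 = 0.7576 m.
Manning's equation: Q = (1/n) A R^(2/3) S^(1/2) = (1/0.012) × 4.947 × 0.7576^(2/3) × 0.00034^(1/2) = 6.32 m³/s.

Q = 6.32 m³/s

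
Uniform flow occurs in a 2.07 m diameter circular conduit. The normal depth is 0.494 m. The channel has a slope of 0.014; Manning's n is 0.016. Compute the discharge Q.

For a circular section of diameter D = 2.07 m at depth y = 0.494 m, the central angle is θ = 2 arccos(1 − 2y/D) = 2.042 rad. Then A = (D²/8)(θ − sin θ) = 0.6161 m² and P = Dθ/2 = 2.113 m.
Hydraulic radius R = A/P = 0.6161/2.113 = 0.2916 m.
Manning's equation: Q = (1/n) A R^(2/3) S^(1/2) = (1/0.016) × 0.6161 × 0.2916^(2/3) × 0.014^(1/2) = 2 m³/s.

Q = 2 m³/s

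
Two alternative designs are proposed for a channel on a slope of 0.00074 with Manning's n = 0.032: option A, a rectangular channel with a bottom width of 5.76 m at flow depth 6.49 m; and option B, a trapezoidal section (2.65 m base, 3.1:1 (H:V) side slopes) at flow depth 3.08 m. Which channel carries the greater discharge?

channel A

Channel A: Flow area A = b·y = 5.76 × 6.49 = 37.38 m². Wetted perimeter P = b + 2y = 5.76 + 2×6.49 = 18.74 m. Hydraulic radius R = A/P = 37.38/18.74 = 1.995 m. Q_A = (1/0.032)·37.38·1.995^(2/3)·√0.00074 = 50.36 m³/s.
Channel B: With bottom width b = 2.65 m and side slope z = 3.1: A = (b + zy)y = (2.65 + 3.1×3.08)×3.08 = 37.57 m²; P = b + 2y√(1+z²) = 2.65 + 2×3.08×3.257 = 22.71 m. Hydraulic radius R = A/P = 37.57/22.71 = 1.654 m. Q_B = (1/0.032)·37.57·1.654^(2/3)·√0.00074 = 44.67 m³/s.
Q_A = 50.36 m³/s vs Q_B = 44.67 m³/s, so channel A carries more.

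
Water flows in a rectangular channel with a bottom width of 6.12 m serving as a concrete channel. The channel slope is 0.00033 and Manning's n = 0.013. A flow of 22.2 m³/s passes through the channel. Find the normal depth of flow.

y_n = 2.2 m

Manning's equation rearranged: A R^(2/3) = nQ / (1·√S) = 0.013 × 22.2 / (√0.00033) = 15.89.
Trying y = 1.88 m: A R^(2/3) = 12.74 — too small.
Trying y = 2.47 m: A R^(2/3) = 18.62 — too large.
Trying y = 2.2 m: A R^(2/3) = 15.87 — close enough.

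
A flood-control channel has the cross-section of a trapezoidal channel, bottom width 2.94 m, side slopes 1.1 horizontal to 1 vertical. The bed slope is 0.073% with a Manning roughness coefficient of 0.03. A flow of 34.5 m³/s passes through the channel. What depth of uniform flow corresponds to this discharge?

Manning's equation rearranged: A R^(2/3) = nQ / (1·√S) = 0.03 × 34.5 / (√0.00073) = 38.31.
At y = 4.5 m: A R^(2/3) = 59.61 — over.
At y = 3.66 m: A R^(2/3) = 38.35 — close enough.

y_n = 3.66 m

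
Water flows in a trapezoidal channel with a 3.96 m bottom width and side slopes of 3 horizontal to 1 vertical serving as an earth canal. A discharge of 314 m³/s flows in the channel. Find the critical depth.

y_c = 4.07 m

At critical depth, Q² T / (g A³) = 1, i.e. A³/T = Q²/g = 314²/9.81 = 10050.
At y = 3.64 m: A³/T = 6159 — short.
At y = 5.05 m: A³/T = 26230 — over.
At y = 4.07 m: A³/T = 10040 — matches.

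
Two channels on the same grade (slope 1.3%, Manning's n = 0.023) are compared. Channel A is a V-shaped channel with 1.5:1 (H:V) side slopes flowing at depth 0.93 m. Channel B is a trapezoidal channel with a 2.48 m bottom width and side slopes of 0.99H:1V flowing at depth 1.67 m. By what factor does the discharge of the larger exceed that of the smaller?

Channel A: For a triangular section with side slope z = 1.5: A = zy² = 1.5×0.93² = 1.297 m²; P = 2y√(1+z²) = 2×0.93×1.803 = 3.353 m. Hydraulic radius R = A/P = 1.297/3.353 = 0.3869 m. Q_A = (1/0.023)·1.297·0.3869^(2/3)·√0.013 = 3.415 m³/s.
Channel B: With bottom width b = 2.48 m and side slope z = 0.99: A = (b + zy)y = (2.48 + 0.99×1.67)×1.67 = 6.903 m²; P = b + 2y√(1+z²) = 2.48 + 2×1.67×1.407 = 7.18 m. Hydraulic radius R = A/P = 6.903/7.18 = 0.9614 m. Q_B = (1/0.023)·6.903·0.9614^(2/3)·√0.013 = 33.33 m³/s.
The larger discharge is 33.33 m³/s and the smaller is 3.415 m³/s; the ratio is 9.76.

9.76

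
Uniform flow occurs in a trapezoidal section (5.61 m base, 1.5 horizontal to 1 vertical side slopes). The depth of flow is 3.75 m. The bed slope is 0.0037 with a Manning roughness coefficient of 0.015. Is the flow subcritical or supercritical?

With bottom width b = 5.61 m and side slope z = 1.5: A = (b + zy)y = (5.61 + 1.5×3.75)×3.75 = 42.13 m²; P = b + 2y√(1+z²) = 5.61 + 2×3.75×1.803 = 19.13 m.
Hydraulic radius R = A/P = 42.13/19.13 = 2.202 m.
V = (1/n) R^(2/3) √S = (1/0.015) × 2.202^(2/3) × √0.0037 = 6.864 m/s. Hydraulic depth D_h = A/T = 42.13/16.86 = 2.499 m.
Froude number Fr = V/√(g·D_h) = 6.864/√(9.81×2.499) = 1.39, which is greater than 1, so the flow is supercritical.

supercritical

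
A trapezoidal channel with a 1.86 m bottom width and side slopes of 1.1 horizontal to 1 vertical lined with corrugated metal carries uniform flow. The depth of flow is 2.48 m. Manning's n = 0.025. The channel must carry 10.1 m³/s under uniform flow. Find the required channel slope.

With bottom width b = 1.86 m and side slope z = 1.1: A = (b + zy)y = (1.86 + 1.1×2.48)×2.48 = 11.38 m²; P = b + 2y√(1+z²) = 1.86 + 2×2.48×1.487 = 9.234 m.
Hydraulic radius R = A/P = 11.38/9.234 = 1.232 m.
From Manning's equation, S = [nQ / (1 A R^(2/3))]² = [0.025 × 10.1 / (1 × 11.38 × 1.232^(2/3))]² = 0.000373.

S = 0.000373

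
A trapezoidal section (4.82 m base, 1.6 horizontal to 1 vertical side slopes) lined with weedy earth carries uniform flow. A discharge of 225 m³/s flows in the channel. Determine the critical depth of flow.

y_c = 4.01 m

At critical depth, Q² T / (g A³) = 1, i.e. A³/T = Q²/g = 225²/9.81 = 5161.
At y = 2.75 m: A³/T = 1197 — short.
At y = 4.01 m: A³/T = 5182 — ≈ 5161.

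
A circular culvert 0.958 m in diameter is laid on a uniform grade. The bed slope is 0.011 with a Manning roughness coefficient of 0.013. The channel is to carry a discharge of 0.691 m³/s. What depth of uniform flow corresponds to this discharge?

Manning's equation rearranged: A R^(2/3) = nQ / (1·√S) = 0.013 × 0.691 / (√0.011) = 0.08565.
Try y = 0.442 m: A R^(2/3) = 0.121 — over.
Try y = 0.295 m: A R^(2/3) = 0.05725 — short.
Try y = 0.365 m: A R^(2/3) = 0.08565 — ≈ 0.08565.

y_n = 0.365 m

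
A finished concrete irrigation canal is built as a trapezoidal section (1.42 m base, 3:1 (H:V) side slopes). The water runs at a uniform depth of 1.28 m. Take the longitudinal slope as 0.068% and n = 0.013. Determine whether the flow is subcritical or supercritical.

subcritical

With bottom width b = 1.42 m and side slope z = 3: A = (b + zy)y = (1.42 + 3×1.28)×1.28 = 6.733 m²; P = b + 2y√(1+z²) = 1.42 + 2×1.28×3.162 = 9.515 m.
Hydraulic radius R = A/P = 6.733/9.515 = 0.7076 m.
V = (1/n) R^(2/3) √S = (1/0.013) × 0.7076^(2/3) × √0.00068 = 1.593 m/s. Hydraulic depth D_h = A/T = 6.733/9.1 = 0.7399 m.
Froude number Fr = V/√(g·D_h) = 1.593/√(9.81×0.7399) = 0.591, which is less than 1, so the flow is subcritical.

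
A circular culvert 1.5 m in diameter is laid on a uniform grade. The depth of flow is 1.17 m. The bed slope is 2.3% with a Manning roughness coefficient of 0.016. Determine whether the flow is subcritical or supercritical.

For a circular section of diameter D = 1.5 m at depth y = 1.17 m, the central angle is θ = 2 arccos(1 − 2y/D) = 4.33 rad. Then A = (D²/8)(θ − sin θ) = 1.479 m² and P = Dθ/2 = 3.248 m.
Hydraulic radius R = A/P = 1.479/3.248 = 0.4554 m.
V = (1/n) R^(2/3) √S = (1/0.016) × 0.4554^(2/3) × √0.023 = 5.61 m/s. Hydraulic depth D_h = A/T = 1.479/1.243 = 1.19 m.
Froude number Fr = V/√(g·D_h) = 5.61/√(9.81×1.19) = 1.64, which is greater than 1, so the flow is supercritical.

supercritical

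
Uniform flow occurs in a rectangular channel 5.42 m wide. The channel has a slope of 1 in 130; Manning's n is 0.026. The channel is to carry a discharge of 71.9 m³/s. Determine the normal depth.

y_n = 3.08 m

Manning's equation rearranged: A R^(2/3) = nQ / (1·√S) = 0.026 × 71.9 / (√0.007692) = 21.31.
At y = 3.59 m: A R^(2/3) = 26 — over.
At y = 2.23 m: A R^(2/3) = 13.83 — short.
At y = 3.08 m: A R^(2/3) = 21.3 — ≈ 21.31.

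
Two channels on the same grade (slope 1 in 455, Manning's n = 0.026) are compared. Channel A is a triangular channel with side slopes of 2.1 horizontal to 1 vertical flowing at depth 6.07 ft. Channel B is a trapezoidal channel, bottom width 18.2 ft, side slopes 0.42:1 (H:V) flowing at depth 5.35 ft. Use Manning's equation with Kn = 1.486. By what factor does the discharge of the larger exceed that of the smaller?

1.72

Channel A: For a triangular section with side slope z = 2.1: A = zy² = 2.1×6.07² = 77.37 ft²; P = 2y√(1+z²) = 2×6.07×2.326 = 28.24 ft. Hydraulic radius R = A/P = 77.37/28.24 = 2.74 ft. Q_A = (1.486/0.026)·77.37·2.74^(2/3)·√0.002198 = 406 ft³/s.
Channel B: With bottom width b = 18.2 ft and side slope z = 0.42: A = (b + zy)y = (18.2 + 0.42×5.35)×5.35 = 109.4 ft²; P = b + 2y√(1+z²) = 18.2 + 2×5.35×1.085 = 29.81 ft. Hydraulic radius R = A/P = 109.4/29.81 = 3.67 ft. Q_B = (1.486/0.026)·109.4·3.67^(2/3)·√0.002198 = 697.4 ft³/s.
The larger discharge is 697.4 ft³/s and the smaller is 406 ft³/s; the ratio is 1.72.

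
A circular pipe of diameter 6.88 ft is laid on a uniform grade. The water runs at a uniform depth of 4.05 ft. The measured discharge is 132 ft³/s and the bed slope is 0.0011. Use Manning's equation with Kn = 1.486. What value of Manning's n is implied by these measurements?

For a circular section of diameter D = 6.88 ft at depth y = 4.05 ft, the central angle is θ = 2 arccos(1 − 2y/D) = 3.498 rad. Then A = (D²/8)(θ − sin θ) = 22.76 ft² and P = Dθ/2 = 12.03 ft.
Hydraulic radius R = A/P = 22.76/12.03 = 1.892 ft.
Rearranging Manning's equation: n = (1.486/Q) A R^(2/3) S^(1/2) = (1.486/132) × 22.76 × 1.892^(2/3) × √0.0011 = 0.013.

n = 0.013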